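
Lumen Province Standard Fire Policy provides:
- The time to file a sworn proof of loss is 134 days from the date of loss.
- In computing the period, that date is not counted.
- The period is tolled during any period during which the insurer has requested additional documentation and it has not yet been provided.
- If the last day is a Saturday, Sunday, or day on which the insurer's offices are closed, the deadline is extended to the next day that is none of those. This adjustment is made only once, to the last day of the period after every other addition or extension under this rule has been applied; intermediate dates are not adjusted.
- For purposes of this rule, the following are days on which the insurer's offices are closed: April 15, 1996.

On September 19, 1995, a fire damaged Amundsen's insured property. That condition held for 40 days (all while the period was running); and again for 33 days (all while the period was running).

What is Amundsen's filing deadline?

134 days after September 19, 1995 is January 31, 1996.
Tolling adds 40 days: January 31, 1996 + 40 days = March 11, 1996.
Tolling adds 33 days: March 11, 1996 + 33 days = April 13, 1996.
April 13, 1996 is Saturday; April 14, 1996 is Sunday; April 15, 1996 is a listed holiday. The next qualifying day is April 16, 1996.

April 16, 1996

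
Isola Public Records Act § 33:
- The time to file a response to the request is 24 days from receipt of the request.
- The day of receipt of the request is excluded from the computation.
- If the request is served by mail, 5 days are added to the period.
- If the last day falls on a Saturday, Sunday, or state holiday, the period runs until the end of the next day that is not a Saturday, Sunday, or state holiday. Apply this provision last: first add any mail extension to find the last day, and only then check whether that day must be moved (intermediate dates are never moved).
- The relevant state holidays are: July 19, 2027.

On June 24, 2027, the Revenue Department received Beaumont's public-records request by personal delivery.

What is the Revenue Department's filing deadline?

24 days after June 24, 2027 is July 18, 2027.
Service was not by mail, so no mail extension applies.
July 18, 2027 is Sunday; July 19, 2027 is a listed holiday. The next qualifying day is July 20, 2027.

July 20, 2027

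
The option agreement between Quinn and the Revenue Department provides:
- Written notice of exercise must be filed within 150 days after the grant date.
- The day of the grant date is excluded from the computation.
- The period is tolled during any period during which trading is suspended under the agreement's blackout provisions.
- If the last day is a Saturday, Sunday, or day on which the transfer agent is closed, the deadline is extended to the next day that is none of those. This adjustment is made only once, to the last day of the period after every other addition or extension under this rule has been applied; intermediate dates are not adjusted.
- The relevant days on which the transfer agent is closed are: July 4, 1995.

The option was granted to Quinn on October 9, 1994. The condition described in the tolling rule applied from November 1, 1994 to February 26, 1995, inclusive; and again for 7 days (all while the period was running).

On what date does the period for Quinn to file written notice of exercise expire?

150 days after October 9, 1994 is March 8, 1995.
From November 1, 1994 through February 26, 1995 inclusive is 118 days; tolling adds 118 days: March 8, 1995 + 118 days = July 4, 1995.
Tolling adds 7 days: July 4, 1995 + 7 days = July 11, 1995.
July 11, 1995 is a Tuesday and not a day on which the transfer agent is closed, so no extension applies.

July 11, 1995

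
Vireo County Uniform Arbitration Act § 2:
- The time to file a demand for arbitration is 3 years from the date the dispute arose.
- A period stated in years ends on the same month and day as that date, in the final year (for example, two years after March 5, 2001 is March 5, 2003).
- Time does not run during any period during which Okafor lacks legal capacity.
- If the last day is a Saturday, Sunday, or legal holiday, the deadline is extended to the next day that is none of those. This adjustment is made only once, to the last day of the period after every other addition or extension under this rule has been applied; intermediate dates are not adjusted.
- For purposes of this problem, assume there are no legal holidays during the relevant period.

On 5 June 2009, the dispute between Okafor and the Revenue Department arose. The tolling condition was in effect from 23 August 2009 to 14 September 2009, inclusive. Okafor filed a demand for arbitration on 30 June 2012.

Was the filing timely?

No

3 years after 5 June 2009 is June 5, 2012.
From August 23, 2009 through September 14, 2009 inclusive is 23 days; tolling adds 23 days: June 5, 2012 + 23 days = June 28, 2012.
June 28, 2012 is a Thursday and not a legal holiday, so no extension applies.
The deadline is June 28, 2012; the filing on June 30, 2012 is after that date.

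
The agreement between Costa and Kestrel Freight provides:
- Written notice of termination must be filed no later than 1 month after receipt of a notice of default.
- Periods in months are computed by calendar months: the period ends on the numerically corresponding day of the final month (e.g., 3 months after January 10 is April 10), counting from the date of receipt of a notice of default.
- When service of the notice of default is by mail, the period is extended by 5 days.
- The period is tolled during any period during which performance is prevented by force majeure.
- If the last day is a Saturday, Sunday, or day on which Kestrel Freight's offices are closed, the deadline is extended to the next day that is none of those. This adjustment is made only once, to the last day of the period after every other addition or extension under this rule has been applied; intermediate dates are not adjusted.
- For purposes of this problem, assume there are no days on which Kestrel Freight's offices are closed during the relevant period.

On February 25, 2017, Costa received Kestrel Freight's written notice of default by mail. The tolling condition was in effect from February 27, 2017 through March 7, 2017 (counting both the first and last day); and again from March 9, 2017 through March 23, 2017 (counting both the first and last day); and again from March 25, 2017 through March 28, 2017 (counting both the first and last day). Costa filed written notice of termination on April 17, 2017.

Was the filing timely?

Yes

1 month after February 25, 2017 is March 25, 2017.
Service was by mail, adding 5 days: March 25, 2017 + 5 days = March 30, 2017.
From February 27, 2017 through March 7, 2017 inclusive is 9 days; tolling adds 9 days: March 30, 2017 + 9 days = April 8, 2017.
From March 9, 2017 through March 23, 2017 inclusive is 15 days; tolling adds 15 days: April 8, 2017 + 15 days = April 23, 2017.
From March 25, 2017 through March 28, 2017 inclusive is 4 days; tolling adds 4 days: April 23, 2017 + 4 days = April 27, 2017.
April 27, 2017 is a Thursday and not a day on which Kestrel Freight's offices are closed, so no extension applies.
The deadline is April 27, 2017; the filing on April 17, 2017 is on or before that date.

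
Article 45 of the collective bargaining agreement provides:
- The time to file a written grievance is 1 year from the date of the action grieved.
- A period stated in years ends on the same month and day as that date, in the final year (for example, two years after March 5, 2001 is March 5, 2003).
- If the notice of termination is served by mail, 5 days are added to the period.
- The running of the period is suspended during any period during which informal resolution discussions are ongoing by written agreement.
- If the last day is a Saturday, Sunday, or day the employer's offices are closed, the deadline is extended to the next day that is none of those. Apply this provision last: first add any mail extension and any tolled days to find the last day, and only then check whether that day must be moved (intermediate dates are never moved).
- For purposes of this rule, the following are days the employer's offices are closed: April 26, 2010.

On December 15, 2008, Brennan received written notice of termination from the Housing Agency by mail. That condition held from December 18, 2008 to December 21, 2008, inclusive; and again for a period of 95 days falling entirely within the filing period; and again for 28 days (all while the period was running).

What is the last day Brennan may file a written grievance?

1 year after December 15, 2008 is December 15, 2009.
Service was by mail, adding 5 days: December 15, 2009 + 5 days = December 20, 2009.
From December 18, 2008 through December 21, 2008 inclusive is 4 days; tolling adds 4 days: December 20, 2009 + 4 days = December 24, 2009.
Tolling adds 95 days: December 24, 2009 + 95 days = March 29, 2010.
Tolling adds 28 days: March 29, 2010 + 28 days = April 26, 2010.
April 26, 2010 is a listed holiday. The next qualifying day is April 27, 2010.

April 27, 2010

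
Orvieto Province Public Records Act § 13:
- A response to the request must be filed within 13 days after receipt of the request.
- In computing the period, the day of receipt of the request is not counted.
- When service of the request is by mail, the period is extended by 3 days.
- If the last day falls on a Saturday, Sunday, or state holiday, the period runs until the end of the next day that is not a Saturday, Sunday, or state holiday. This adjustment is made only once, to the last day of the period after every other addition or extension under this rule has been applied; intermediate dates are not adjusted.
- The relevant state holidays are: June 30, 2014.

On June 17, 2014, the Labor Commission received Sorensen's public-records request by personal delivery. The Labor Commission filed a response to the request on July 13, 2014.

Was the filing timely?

13 days after June 17, 2014 is June 30, 2014.
Service was not by mail, so no mail extension applies.
June 30, 2014 is a listed holiday. The next qualifying day is July 1, 2014.
The deadline is July 1, 2014; the filing on July 13, 2014 is after that date.

No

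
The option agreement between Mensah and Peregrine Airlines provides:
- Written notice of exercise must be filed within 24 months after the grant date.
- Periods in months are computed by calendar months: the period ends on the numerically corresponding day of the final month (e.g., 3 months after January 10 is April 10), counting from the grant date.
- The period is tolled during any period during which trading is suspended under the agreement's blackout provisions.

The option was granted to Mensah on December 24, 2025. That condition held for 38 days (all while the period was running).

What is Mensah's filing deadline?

24 months after December 24, 2025 is December 24, 2027.
Tolling adds 38 days: December 24, 2027 + 38 days = January 31, 2028.

January 31, 2028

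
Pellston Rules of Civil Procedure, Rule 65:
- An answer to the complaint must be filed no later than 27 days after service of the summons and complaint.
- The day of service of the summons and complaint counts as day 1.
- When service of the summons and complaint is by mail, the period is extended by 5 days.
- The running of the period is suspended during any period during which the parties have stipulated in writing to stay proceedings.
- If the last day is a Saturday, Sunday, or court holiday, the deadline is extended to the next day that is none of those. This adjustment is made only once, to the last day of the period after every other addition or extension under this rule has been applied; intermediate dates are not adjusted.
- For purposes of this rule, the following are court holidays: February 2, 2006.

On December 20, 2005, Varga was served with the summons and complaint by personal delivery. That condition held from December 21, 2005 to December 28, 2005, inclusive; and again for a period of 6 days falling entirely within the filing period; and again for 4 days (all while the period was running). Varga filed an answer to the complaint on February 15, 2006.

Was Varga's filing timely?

Counting December 20, 2005 as day 1, day 27 is January 15, 2006.
Service was not by mail, so no mail extension applies.
From December 21, 2005 through December 28, 2005 inclusive is 8 days; tolling adds 8 days: January 15, 2006 + 8 days = January 23, 2006.
Tolling adds 6 days: January 23, 2006 + 6 days = January 29, 2006.
Tolling adds 4 days: January 29, 2006 + 4 days = February 2, 2006.
February 2, 2006 is a listed holiday. The next qualifying day is February 3, 2006.
The deadline is February 3, 2006; the filing on February 15, 2006 is after that date.

No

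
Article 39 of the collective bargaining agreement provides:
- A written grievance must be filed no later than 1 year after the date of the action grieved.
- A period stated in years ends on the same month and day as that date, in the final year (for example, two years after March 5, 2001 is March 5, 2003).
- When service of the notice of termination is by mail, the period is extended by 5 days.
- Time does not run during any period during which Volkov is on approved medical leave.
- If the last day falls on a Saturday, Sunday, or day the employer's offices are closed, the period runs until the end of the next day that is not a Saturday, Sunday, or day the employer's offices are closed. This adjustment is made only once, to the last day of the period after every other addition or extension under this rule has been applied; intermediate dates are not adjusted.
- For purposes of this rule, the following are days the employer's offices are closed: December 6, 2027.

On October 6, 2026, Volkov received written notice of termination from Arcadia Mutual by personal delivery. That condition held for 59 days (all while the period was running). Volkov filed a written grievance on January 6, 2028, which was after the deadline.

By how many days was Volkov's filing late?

30 days

1 year after October 6, 2026 is October 6, 2027.
Service was not by mail, so no mail extension applies.
Tolling adds 59 days: October 6, 2027 + 59 days = December 4, 2027.
December 4, 2027 is Saturday; December 5, 2027 is Sunday; December 6, 2027 is a listed holiday. The next qualifying day is December 7, 2027.
The deadline is December 7, 2027; from December 7, 2027 to January 6, 2028 is 30 days.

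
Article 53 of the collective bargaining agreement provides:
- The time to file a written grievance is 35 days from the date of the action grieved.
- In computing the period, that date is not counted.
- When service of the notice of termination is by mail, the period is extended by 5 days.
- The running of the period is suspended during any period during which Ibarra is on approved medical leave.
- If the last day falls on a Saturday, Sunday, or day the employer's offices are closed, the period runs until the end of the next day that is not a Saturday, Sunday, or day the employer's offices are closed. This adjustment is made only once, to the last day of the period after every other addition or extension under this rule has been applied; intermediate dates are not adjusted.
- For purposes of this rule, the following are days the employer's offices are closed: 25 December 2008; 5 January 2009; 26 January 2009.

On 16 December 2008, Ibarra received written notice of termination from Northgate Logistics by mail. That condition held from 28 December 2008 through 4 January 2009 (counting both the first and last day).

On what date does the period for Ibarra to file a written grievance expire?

35 days after 16 December 2008 is January 20, 2009.
Service was by mail, adding 5 days: January 20, 2009 + 5 days = January 25, 2009.
From December 28, 2008 through January 4, 2009 inclusive is 8 days; tolling adds 8 days: January 25, 2009 + 8 days = February 2, 2009.
February 2, 2009 is a Monday and not a day the employer's offices are closed, so no extension applies.

February 2, 2009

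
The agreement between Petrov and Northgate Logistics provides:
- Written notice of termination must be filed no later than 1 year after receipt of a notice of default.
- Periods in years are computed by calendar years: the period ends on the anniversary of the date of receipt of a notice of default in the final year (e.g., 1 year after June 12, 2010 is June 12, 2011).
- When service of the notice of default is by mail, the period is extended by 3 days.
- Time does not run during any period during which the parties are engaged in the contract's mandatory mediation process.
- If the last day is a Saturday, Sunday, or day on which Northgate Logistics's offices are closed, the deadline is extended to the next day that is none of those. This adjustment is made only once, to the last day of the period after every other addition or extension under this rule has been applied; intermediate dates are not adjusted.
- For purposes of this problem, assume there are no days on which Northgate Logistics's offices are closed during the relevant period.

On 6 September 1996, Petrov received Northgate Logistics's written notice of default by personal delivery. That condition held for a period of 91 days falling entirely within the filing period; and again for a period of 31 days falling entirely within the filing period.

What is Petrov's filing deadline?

1 year after 6 September 1996 is September 6, 1997.
Service was not by mail, so no mail extension applies.
Tolling adds 91 days: September 6, 1997 + 91 days = December 6, 1997.
Tolling adds 31 days: December 6, 1997 + 31 days = January 6, 1998.
January 6, 1998 is a Tuesday and not a day on which Northgate Logistics's offices are closed, so no extension applies.

January 6, 1998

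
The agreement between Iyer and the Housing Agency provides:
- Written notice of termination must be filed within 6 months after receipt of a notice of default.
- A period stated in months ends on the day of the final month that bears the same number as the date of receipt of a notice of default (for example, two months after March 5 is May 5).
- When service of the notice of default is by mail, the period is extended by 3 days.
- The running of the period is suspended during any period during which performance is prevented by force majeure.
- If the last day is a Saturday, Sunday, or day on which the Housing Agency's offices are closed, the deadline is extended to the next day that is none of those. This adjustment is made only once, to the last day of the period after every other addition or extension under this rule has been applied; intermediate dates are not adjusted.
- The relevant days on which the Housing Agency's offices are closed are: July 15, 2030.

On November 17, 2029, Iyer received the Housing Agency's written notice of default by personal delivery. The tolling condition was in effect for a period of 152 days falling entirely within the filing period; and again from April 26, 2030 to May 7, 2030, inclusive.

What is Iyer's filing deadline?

October 28, 2030

6 months after November 17, 2029 is May 17, 2030.
Service was not by mail, so no mail extension applies.
Tolling adds 152 days: May 17, 2030 + 152 days = October 16, 2030.
From April 26, 2030 through May 7, 2030 inclusive is 12 days; tolling adds 12 days: October 16, 2030 + 12 days = October 28, 2030.
October 28, 2030 is a Monday and not a day on which the Housing Agency's offices are closed, so no extension applies.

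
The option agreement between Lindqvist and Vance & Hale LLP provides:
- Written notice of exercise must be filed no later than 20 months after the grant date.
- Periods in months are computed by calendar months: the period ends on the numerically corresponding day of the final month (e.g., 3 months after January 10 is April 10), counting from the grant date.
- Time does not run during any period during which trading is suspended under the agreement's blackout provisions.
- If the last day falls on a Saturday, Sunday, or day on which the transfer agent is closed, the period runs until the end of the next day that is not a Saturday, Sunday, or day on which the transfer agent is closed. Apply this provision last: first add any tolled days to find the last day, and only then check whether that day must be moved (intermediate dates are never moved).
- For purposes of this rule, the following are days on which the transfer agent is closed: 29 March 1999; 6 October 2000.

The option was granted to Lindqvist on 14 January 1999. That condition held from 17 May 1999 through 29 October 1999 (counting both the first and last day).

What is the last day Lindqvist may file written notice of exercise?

February 27, 2001

20 months after 14 January 1999 is September 14, 2000.
From May 17, 1999 through October 29, 1999 inclusive is 166 days; tolling adds 166 days: September 14, 2000 + 166 days = February 27, 2001.
February 27, 2001 is a Tuesday and not a day on which the transfer agent is closed, so no extension applies.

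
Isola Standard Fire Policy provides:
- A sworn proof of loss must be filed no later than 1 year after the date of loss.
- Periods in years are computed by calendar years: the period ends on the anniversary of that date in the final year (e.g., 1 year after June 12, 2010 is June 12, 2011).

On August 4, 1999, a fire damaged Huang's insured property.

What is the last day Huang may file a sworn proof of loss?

August 4, 2000

1 year after August 4, 1999 is August 4, 2000.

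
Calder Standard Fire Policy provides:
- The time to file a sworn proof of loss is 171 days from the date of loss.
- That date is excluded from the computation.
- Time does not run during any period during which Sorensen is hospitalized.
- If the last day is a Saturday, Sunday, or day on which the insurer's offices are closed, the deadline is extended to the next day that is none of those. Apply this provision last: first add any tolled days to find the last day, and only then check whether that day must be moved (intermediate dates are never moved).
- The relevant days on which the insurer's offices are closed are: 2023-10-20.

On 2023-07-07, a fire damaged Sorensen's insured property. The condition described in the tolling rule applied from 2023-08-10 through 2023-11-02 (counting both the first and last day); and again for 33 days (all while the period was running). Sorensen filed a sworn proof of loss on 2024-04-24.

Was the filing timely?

No

171 days after 2023-07-07 is December 25, 2023.
From August 10, 2023 through November 2, 2023 inclusive is 85 days; tolling adds 85 days: December 25, 2023 + 85 days = March 19, 2024.
Tolling adds 33 days: March 19, 2024 + 33 days = April 21, 2024.
April 21, 2024 is Sunday. The next qualifying day is April 22, 2024.
The deadline is April 22, 2024; the filing on April 24, 2024 is after that date.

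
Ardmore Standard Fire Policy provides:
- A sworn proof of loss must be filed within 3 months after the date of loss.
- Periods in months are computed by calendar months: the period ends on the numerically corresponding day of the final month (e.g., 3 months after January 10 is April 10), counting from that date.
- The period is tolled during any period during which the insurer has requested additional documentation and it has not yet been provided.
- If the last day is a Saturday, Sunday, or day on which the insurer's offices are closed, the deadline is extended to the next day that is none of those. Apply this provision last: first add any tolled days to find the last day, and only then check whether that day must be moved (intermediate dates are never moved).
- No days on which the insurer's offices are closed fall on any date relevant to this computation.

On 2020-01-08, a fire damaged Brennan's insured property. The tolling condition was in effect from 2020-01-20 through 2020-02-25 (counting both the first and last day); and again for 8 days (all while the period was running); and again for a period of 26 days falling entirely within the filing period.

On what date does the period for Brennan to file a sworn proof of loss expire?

3 months after 2020-01-08 is April 8, 2020.
From January 20, 2020 through February 25, 2020 inclusive is 37 days; tolling adds 37 days: April 8, 2020 + 37 days = May 15, 2020.
Tolling adds 8 days: May 15, 2020 + 8 days = May 23, 2020.
Tolling adds 26 days: May 23, 2020 + 26 days = June 18, 2020.
June 18, 2020 is a Thursday and not a day on which the insurer's offices are closed, so no extension applies.

June 18, 2020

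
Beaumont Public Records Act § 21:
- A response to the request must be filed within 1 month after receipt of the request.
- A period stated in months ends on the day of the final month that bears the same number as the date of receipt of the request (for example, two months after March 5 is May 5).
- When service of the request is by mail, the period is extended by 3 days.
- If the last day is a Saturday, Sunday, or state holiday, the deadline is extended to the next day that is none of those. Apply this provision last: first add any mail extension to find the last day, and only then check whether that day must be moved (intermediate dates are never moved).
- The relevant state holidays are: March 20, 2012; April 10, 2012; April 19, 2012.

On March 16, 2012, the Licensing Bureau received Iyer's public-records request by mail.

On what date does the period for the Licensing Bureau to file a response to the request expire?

1 month after March 16, 2012 is April 16, 2012.
Service was by mail, adding 3 days: April 16, 2012 + 3 days = April 19, 2012.
April 19, 2012 is a listed holiday. The next qualifying day is April 20, 2012.

April 20, 2012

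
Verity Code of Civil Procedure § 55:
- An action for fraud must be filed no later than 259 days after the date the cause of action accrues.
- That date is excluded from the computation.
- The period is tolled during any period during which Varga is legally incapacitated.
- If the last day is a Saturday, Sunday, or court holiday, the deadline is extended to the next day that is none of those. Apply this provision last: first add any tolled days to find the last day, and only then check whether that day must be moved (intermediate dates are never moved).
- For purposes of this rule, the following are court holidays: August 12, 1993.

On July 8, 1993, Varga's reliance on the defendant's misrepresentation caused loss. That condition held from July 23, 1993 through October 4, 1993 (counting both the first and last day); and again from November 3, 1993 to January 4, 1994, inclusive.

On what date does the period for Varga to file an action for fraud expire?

259 days after July 8, 1993 is March 24, 1994.
From July 23, 1993 through October 4, 1993 inclusive is 74 days; tolling adds 74 days: March 24, 1994 + 74 days = June 6, 1994.
From November 3, 1993 through January 4, 1994 inclusive is 63 days; tolling adds 63 days: June 6, 1994 + 63 days = August 8, 1994.
August 8, 1994 is a Monday and not a court holiday, so no extension applies.

August 8, 1994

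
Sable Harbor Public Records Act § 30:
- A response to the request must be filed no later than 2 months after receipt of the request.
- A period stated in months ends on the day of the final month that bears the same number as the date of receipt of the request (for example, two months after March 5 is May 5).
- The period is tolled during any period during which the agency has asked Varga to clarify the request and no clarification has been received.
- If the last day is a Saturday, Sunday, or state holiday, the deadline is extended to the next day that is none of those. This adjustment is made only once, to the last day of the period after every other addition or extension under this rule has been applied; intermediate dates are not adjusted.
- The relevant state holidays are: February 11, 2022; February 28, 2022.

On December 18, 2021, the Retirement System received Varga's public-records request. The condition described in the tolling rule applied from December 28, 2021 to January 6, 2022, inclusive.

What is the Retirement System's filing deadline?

2 months after December 18, 2021 is February 18, 2022.
From December 28, 2021 through January 6, 2022 inclusive is 10 days; tolling adds 10 days: February 18, 2022 + 10 days = February 28, 2022.
February 28, 2022 is a listed holiday. The next qualifying day is March 1, 2022.

March 1, 2022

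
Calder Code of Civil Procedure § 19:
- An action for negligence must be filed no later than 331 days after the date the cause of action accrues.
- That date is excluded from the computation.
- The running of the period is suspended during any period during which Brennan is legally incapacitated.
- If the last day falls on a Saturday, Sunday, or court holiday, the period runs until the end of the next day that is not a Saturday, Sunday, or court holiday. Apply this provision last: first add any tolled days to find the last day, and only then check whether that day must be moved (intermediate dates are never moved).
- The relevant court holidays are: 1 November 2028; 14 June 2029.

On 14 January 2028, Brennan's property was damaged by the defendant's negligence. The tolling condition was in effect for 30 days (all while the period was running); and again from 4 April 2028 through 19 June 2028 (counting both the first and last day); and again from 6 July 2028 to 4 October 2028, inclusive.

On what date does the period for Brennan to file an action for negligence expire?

June 26, 2029

331 days after 14 January 2028 is December 10, 2028.
Tolling adds 30 days: December 10, 2028 + 30 days = January 9, 2029.
From April 4, 2028 through June 19, 2028 inclusive is 77 days; tolling adds 77 days: January 9, 2029 + 77 days = March 27, 2029.
From July 6, 2028 through October 4, 2028 inclusive is 91 days; tolling adds 91 days: March 27, 2029 + 91 days = June 26, 2029.
June 26, 2029 is a Tuesday and not a court holiday, so no extension applies.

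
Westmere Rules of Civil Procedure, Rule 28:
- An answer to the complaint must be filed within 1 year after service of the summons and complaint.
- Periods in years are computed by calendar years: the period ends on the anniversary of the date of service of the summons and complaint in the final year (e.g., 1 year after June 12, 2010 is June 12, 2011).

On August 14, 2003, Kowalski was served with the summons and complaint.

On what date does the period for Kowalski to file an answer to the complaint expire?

August 14, 2004

1 year after August 14, 2003 is August 14, 2004.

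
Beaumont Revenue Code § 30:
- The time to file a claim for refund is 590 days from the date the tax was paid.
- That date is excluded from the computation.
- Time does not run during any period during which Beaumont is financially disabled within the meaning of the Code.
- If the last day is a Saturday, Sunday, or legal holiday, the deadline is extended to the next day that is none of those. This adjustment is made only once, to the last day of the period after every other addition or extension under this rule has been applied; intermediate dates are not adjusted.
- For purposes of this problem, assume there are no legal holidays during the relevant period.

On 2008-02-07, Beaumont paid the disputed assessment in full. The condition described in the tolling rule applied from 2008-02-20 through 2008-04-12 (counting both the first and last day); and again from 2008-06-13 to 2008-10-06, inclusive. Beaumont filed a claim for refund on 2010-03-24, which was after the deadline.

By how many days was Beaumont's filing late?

16 days

590 days after 2008-02-07 is September 19, 2009.
From February 20, 2008 through April 12, 2008 inclusive is 53 days; tolling adds 53 days: September 19, 2009 + 53 days = November 11, 2009.
From June 13, 2008 through October 6, 2008 inclusive is 116 days; tolling adds 116 days: November 11, 2009 + 116 days = March 7, 2010.
March 7, 2010 is Sunday. The next qualifying day is March 8, 2010.
The deadline is March 8, 2010; from March 8, 2010 to March 24, 2010 is 16 days.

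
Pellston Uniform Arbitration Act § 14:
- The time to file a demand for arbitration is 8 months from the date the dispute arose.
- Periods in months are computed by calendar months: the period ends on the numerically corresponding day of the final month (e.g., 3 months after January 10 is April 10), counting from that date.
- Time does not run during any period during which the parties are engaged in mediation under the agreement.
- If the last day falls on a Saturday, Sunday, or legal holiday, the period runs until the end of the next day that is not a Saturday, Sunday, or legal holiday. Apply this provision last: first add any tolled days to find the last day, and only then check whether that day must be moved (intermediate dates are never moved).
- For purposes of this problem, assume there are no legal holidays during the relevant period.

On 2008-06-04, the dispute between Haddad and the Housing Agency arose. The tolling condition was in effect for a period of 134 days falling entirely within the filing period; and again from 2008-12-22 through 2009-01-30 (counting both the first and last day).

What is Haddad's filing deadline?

8 months after 2008-06-04 is February 4, 2009.
Tolling adds 134 days: February 4, 2009 + 134 days = June 18, 2009.
From December 22, 2008 through January 30, 2009 inclusive is 40 days; tolling adds 40 days: June 18, 2009 + 40 days = July 28, 2009.
July 28, 2009 is a Tuesday and not a legal holiday, so no extension applies.

July 28, 2009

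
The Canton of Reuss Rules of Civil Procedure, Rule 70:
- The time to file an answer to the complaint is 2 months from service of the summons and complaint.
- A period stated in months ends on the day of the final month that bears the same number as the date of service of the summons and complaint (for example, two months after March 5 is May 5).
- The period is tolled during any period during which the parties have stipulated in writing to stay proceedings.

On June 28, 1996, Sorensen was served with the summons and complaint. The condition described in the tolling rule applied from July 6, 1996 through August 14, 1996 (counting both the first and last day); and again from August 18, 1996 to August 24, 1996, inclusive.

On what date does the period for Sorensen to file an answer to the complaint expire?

October 14, 1996

2 months after June 28, 1996 is August 28, 1996.
From July 6, 1996 through August 14, 1996 inclusive is 40 days; tolling adds 40 days: August 28, 1996 + 40 days = October 7, 1996.
From August 18, 1996 through August 24, 1996 inclusive is 7 days; tolling adds 7 days: October 7, 1996 + 7 days = October 14, 1996.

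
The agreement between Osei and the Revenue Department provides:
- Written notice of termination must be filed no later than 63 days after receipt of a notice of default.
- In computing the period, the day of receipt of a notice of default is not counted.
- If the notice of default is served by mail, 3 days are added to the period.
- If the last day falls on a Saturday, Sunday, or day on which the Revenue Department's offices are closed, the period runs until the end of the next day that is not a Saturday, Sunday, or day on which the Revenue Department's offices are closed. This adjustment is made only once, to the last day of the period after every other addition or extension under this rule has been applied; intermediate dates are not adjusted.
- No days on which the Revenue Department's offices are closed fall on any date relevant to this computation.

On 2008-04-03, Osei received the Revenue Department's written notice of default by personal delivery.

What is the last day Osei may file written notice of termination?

June 5, 2008

63 days after 2008-04-03 is June 5, 2008.
Service was not by mail, so no mail extension applies.
June 5, 2008 is a Thursday and not a day on which the Revenue Department's offices are closed, so no extension applies.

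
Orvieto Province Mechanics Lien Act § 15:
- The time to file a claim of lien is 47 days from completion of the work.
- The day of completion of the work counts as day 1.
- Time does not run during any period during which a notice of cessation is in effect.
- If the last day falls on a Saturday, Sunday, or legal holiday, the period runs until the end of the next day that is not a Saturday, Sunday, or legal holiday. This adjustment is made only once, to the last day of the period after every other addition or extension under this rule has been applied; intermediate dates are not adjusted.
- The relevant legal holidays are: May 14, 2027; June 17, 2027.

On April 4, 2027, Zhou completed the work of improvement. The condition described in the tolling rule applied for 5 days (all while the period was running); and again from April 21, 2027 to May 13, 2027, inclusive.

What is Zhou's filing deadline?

June 18, 2027

Counting April 4, 2027 as day 1, day 47 is May 20, 2027.
Tolling adds 5 days: May 20, 2027 + 5 days = May 25, 2027.
From April 21, 2027 through May 13, 2027 inclusive is 23 days; tolling adds 23 days: May 25, 2027 + 23 days = June 17, 2027.
June 17, 2027 is a listed holiday. The next qualifying day is June 18, 2027.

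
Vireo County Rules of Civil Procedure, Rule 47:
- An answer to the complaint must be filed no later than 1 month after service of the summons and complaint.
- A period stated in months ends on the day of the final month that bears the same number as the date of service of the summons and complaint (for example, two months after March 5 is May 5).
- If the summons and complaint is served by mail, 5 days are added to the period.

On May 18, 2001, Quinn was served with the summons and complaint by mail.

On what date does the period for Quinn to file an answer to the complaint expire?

June 23, 2001

1 month after May 18, 2001 is June 18, 2001.
Service was by mail, adding 5 days: June 18, 2001 + 5 days = June 23, 2001.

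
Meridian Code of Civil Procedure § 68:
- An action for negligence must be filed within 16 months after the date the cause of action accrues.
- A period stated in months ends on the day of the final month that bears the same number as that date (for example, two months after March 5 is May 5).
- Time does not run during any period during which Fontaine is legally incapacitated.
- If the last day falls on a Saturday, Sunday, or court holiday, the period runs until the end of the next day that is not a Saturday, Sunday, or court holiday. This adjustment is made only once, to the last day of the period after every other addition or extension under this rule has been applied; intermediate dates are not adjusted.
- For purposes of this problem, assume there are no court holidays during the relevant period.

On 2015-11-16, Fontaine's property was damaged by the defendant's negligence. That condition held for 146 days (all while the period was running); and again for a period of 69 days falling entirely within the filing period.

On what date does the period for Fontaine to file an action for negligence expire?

October 17, 2017

16 months after 2015-11-16 is March 16, 2017.
Tolling adds 146 days: March 16, 2017 + 146 days = August 9, 2017.
Tolling adds 69 days: August 9, 2017 + 69 days = October 17, 2017.
October 17, 2017 is a Tuesday and not a court holiday, so no extension applies.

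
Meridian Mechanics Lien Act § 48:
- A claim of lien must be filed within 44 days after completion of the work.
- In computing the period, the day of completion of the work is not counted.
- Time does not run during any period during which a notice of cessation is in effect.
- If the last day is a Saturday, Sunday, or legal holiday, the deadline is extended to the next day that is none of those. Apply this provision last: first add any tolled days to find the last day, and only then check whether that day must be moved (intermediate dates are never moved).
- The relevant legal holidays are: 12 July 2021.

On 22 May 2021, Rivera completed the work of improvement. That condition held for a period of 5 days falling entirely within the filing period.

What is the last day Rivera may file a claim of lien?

July 13, 2021

44 days after 22 May 2021 is July 5, 2021.
Tolling adds 5 days: July 5, 2021 + 5 days = July 10, 2021.
July 10, 2021 is Saturday; July 11, 2021 is Sunday; July 12, 2021 is a listed holiday. The next qualifying day is July 13, 2021.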